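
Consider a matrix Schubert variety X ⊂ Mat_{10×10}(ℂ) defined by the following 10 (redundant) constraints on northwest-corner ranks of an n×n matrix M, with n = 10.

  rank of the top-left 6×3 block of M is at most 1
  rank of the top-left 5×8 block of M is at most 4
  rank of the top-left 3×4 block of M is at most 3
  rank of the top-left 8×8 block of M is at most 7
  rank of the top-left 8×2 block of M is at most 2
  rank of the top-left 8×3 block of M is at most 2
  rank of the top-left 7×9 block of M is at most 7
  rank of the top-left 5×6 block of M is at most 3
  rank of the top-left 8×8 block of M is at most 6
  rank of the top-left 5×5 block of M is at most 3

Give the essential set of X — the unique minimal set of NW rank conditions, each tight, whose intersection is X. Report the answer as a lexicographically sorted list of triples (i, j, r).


The tightest implied rank at each (i,j), from the 10 conditions:

  row 1: 1, 1, 1, 1, 1, 1, 1, 1, 1, 1
  row 2: 1, 1, 1, 2, 2, 2, 2, 2, 2, 2
  row 3: 1, 1, 1, 2, 3, 3, 3, 3, 3, 3
  row 4: 1, 1, 1, 2, 3, 3, 4, 4, 4, 4
  row 5: 1, 1, 1, 2, 3, 3, 4, 4, 5, 5
  row 6: 1, 1, 1, 2, 3, 4, 5, 5, 6, 6
  row 7: 1, 2, 2, 3, 4, 5, 6, 6, 7, 7
  row 8: 1, 2, 2, 3, 4, 5, 6, 6, 7, 8
  row 9: 1, 2, 3, 4, 5, 6, 7, 7, 8, 9
  row 10: 1, 2, 3, 4, 5, 6, 7, 8, 9, 10

the unique w with this rank table is (1, 4, 5, 7, 9, 6, 2, 10, 3, 8).

Rothe diagram D(w) (15 cells), 5 SE-corners (essential conditions):

[(5, 6, 3), (5, 8, 4), (6, 3, 1), (8, 3, 2), (8, 8, 6)]


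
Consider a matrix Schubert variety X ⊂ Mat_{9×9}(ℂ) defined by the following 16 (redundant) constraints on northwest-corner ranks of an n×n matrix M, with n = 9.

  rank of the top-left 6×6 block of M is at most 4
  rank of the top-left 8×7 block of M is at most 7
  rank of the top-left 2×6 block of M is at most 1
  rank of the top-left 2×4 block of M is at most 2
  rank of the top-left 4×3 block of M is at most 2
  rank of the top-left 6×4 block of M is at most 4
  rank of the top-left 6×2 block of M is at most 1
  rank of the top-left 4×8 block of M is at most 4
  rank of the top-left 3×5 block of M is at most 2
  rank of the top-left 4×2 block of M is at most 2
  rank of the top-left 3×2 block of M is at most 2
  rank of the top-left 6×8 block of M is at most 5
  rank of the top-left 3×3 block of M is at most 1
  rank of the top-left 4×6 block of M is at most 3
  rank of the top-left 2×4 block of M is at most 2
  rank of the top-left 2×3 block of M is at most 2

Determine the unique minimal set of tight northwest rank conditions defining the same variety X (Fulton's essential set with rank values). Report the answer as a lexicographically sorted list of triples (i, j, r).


Reconstructing r_w from the 16 given conditions:

  1 | 1 | 1 | 1 | 1 | 1 | 1 | 1 | 1
  1 | 1 | 1 | 1 | 1 | 1 | 2 | 2 | 2
  1 | 1 | 1 | 2 | 2 | 2 | 3 | 3 | 3
  1 | 1 | 2 | 3 | 3 | 3 | 4 | 4 | 4
  1 | 1 | 2 | 3 | 4 | 4 | 5 | 5 | 5
  1 | 1 | 2 | 3 | 4 | 4 | 5 | 5 | 6
  1 | 2 | 3 | 4 | 5 | 5 | 6 | 6 | 7
  1 | 2 | 3 | 4 | 5 | 6 | 7 | 7 | 8
  1 | 2 | 3 | 4 | 5 | 6 | 7 | 8 | 9

the unique w with this rank table is (1, 7, 4, 3, 5, 9, 2, 6, 8).

Rothe diagram D(w) (12 cells), 5 SE-corners (essential conditions):

[(2, 6, 1), (3, 3, 1), (6, 2, 1), (6, 6, 4), (6, 8, 5)]


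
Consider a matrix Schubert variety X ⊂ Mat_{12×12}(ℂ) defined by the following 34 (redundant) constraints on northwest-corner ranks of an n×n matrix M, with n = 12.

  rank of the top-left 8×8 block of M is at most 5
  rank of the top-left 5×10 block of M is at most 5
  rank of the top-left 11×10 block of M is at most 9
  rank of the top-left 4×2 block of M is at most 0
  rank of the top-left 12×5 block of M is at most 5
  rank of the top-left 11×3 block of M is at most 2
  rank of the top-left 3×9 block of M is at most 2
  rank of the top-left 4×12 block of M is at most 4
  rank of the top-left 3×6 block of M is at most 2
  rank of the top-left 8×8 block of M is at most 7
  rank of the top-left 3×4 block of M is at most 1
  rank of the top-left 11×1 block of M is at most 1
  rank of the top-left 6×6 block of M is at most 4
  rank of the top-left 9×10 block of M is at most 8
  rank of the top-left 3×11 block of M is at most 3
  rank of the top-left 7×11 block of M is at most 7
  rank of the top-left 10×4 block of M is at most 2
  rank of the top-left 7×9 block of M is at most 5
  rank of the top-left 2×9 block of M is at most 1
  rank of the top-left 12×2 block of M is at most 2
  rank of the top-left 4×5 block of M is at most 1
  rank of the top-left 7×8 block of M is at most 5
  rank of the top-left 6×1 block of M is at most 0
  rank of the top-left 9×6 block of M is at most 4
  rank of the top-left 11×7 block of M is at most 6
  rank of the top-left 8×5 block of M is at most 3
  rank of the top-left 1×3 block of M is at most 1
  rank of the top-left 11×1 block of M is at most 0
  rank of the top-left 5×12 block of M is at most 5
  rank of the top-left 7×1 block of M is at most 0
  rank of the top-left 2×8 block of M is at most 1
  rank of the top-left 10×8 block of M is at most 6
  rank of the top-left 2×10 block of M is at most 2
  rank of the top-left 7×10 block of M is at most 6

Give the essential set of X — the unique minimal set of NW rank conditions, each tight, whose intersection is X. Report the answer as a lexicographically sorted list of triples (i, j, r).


Reconstructing r_w from the 34 given conditions:

  row 1: 0 | 0 | 1 | 1 | 1 | 1 | 1 | 1 | 1 | 1 | 1 | 1
  row 2: 0 | 0 | 1 | 1 | 1 | 1 | 1 | 1 | 1 | 2 | 2 | 2
  row 3: 0 | 0 | 1 | 1 | 1 | 2 | 2 | 2 | 2 | 3 | 3 | 3
  row 4: 0 | 0 | 1 | 1 | 1 | 2 | 3 | 3 | 3 | 4 | 4 | 4
  row 5: 0 | 1 | 2 | 2 | 2 | 3 | 4 | 4 | 4 | 5 | 5 | 5
  row 6: 0 | 1 | 2 | 2 | 3 | 4 | 5 | 5 | 5 | 6 | 6 | 6
  row 7: 0 | 1 | 2 | 2 | 3 | 4 | 5 | 5 | 5 | 6 | 7 | 7
  row 8: 0 | 1 | 2 | 2 | 3 | 4 | 5 | 5 | 6 | 7 | 8 | 8
  row 9: 0 | 1 | 2 | 2 | 3 | 4 | 5 | 6 | 7 | 8 | 9 | 9
  row 10: 0 | 1 | 2 | 2 | 3 | 4 | 5 | 6 | 7 | 8 | 9 | 10
  row 11: 0 | 1 | 2 | 3 | 4 | 5 | 6 | 7 | 8 | 9 | 10 | 11
  row 12: 1 | 2 | 3 | 4 | 5 | 6 | 7 | 8 | 9 | 10 | 11 | 12

so w = (3, 10, 6, 7, 2, 5, 11, 9, 8, 12, 4, 1).

|D(w)|=33, |Ess(w)|=7:

[(2, 9, 1), (4, 2, 0), (4, 5, 1), (7, 9, 5), (8, 8, 5), (10, 4, 2), (11, 1, 0)]


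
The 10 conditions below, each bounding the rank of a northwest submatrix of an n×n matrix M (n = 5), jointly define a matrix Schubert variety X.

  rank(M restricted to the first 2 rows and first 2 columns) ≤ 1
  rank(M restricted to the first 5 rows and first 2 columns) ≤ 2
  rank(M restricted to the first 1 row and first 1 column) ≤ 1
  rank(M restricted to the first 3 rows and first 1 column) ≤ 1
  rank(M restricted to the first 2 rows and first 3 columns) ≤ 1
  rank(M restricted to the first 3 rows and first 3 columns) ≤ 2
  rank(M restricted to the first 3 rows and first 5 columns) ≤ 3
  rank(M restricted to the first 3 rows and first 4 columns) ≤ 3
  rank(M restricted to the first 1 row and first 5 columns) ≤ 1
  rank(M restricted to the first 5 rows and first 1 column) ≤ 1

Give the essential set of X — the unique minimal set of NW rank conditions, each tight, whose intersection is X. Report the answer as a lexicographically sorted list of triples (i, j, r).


Computing R[i][j] = min implied NW-rank bound (n=5, 10 conditions):

  row 1: 1  1  1  1  1
  row 2: 1  1  1  2  2
  row 3: 1  2  2  3  3
  row 4: 1  2  3  4  4
  row 5: 1  2  3  4  5

the unique w with this rank table is (1, 4, 2, 3, 5).

1 SE-corner of the 2-cell Rothe diagram gives Ess(w):

[(2, 3, 1)]


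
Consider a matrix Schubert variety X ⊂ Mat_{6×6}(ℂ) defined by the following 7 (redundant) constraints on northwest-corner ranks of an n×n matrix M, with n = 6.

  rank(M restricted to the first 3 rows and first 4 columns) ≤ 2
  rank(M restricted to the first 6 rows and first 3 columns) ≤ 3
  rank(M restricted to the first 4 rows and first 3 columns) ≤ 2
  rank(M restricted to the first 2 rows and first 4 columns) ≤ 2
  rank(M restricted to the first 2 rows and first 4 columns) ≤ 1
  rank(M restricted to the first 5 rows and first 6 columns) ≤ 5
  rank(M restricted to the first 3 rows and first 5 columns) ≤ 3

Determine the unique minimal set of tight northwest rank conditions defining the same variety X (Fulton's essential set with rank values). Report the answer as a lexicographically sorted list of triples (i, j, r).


Computing R[i][j] = min implied NW-rank bound (n=6, 7 conditions):

  R[1]: 1 1 1 1 1 1
  R[2]: 1 1 1 1 2 2
  R[3]: 1 2 2 2 3 3
  R[4]: 1 2 2 3 4 4
  R[5]: 1 2 3 4 5 5
  R[6]: 1 2 3 4 5 6

the unique w with this rank table is (1, 5, 2, 4, 3, 6).

2 SE-corners of the 4-cell Rothe diagram give Ess(w):

[(2, 4, 1), (4, 3, 2)]


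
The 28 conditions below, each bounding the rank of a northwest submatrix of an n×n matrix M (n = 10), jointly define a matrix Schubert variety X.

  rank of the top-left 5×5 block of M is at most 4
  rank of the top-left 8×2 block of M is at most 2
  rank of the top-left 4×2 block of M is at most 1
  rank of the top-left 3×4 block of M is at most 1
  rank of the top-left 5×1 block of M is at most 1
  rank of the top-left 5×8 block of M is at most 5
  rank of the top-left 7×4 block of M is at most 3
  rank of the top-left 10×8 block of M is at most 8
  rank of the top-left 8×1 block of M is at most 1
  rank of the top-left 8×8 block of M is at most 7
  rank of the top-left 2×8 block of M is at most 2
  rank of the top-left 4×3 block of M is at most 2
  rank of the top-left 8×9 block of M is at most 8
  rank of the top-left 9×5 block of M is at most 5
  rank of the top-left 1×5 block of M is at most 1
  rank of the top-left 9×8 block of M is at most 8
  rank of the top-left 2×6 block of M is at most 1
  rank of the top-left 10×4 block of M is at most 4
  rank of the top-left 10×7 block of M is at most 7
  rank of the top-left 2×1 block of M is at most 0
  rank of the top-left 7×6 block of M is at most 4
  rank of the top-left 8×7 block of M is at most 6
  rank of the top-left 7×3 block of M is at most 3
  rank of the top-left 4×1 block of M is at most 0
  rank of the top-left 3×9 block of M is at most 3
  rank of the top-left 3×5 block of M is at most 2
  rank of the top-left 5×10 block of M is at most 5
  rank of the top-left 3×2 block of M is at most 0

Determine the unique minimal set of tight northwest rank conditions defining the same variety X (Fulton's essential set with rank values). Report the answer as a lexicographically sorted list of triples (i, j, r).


Recovering R(i,j) via the rank-extension bound from the 28 conditions:

  R[1]: 0 | 0 | 1 | 1 | 1 | 1 | 1 | 1 | 1 | 1
  R[2]: 0 | 0 | 1 | 1 | 1 | 1 | 2 | 2 | 2 | 2
  R[3]: 0 | 0 | 1 | 1 | 2 | 2 | 3 | 3 | 3 | 3
  R[4]: 0 | 1 | 2 | 2 | 3 | 3 | 4 | 4 | 4 | 4
  R[5]: 1 | 2 | 3 | 3 | 4 | 4 | 5 | 5 | 5 | 5
  R[6]: 1 | 2 | 3 | 3 | 4 | 4 | 5 | 6 | 6 | 6
  R[7]: 1 | 2 | 3 | 3 | 4 | 4 | 5 | 6 | 7 | 7
  R[8]: 1 | 2 | 3 | 4 | 5 | 5 | 6 | 7 | 8 | 8
  R[9]: 1 | 2 | 3 | 4 | 5 | 6 | 7 | 8 | 9 | 9
  R[10]: 1 | 2 | 3 | 4 | 5 | 6 | 7 | 8 | 9 | 10

the unique w with this rank table is (3, 7, 5, 2, 1, 8, 9, 4, 6, 10).

ℓ(w)=15; the 6 essential cells (i,j,r):

[(2, 6, 1), (3, 2, 0), (3, 4, 1), (4, 1, 0), (7, 4, 3), (7, 6, 4)]


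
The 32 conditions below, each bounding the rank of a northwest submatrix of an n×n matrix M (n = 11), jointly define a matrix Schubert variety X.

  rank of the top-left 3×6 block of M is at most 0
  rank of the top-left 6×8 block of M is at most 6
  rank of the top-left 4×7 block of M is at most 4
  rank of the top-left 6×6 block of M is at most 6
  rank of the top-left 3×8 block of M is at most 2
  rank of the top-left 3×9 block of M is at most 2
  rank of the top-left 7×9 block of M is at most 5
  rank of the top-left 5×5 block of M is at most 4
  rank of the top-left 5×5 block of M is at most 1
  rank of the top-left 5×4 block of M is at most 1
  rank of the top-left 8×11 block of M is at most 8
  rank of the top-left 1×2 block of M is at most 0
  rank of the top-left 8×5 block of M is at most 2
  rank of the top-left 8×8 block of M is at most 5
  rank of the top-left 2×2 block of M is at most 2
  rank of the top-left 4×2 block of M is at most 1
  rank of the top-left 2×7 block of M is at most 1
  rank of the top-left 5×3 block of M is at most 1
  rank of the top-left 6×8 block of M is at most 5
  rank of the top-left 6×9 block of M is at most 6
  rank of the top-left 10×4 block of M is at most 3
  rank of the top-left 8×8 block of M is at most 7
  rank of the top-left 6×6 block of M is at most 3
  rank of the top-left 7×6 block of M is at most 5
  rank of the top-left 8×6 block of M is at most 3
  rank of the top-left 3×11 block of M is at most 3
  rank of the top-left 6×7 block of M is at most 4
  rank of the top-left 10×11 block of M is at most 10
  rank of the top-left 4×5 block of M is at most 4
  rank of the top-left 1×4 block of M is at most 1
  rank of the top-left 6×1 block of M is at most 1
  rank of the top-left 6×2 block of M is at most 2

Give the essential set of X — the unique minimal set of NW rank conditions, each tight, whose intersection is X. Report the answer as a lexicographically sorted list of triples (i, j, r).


Computing R[i][j] = min implied NW-rank bound (n=11, 32 conditions):

  i=1: 0  0  0  0  0  0  1  1  1  1  1
  i=2: 0  0  0  0  0  0  1  2  2  2  2
  i=3: 0  0  0  0  0  0  1  2  2  3  3
  i=4: 1  1  1  1  1  1  2  3  3  4  4
  i=5: 1  1  1  1  1  2  3  4  4  5  5
  i=6: 1  2  2  2  2  3  4  5  5  6  6
  i=7: 1  2  2  2  2  3  4  5  5  6  7
  i=8: 1  2  2  2  2  3  4  5  6  7  8
  i=9: 1  2  3  3  3  4  5  6  7  8  9
  i=10: 1  2  3  3  4  5  6  7  8  9  10
  i=11: 1  2  3  4  5  6  7  8  9  10  11

reading off 1-entries of Δ²R: w = (7, 8, 10, 1, 6, 2, 11, 9, 3, 5, 4).

6 SE-corners of the 31-cell Rothe diagram give Ess(w):

[(3, 6, 0), (3, 9, 2), (5, 5, 1), (7, 9, 5), (8, 5, 2), (10, 4, 3)]


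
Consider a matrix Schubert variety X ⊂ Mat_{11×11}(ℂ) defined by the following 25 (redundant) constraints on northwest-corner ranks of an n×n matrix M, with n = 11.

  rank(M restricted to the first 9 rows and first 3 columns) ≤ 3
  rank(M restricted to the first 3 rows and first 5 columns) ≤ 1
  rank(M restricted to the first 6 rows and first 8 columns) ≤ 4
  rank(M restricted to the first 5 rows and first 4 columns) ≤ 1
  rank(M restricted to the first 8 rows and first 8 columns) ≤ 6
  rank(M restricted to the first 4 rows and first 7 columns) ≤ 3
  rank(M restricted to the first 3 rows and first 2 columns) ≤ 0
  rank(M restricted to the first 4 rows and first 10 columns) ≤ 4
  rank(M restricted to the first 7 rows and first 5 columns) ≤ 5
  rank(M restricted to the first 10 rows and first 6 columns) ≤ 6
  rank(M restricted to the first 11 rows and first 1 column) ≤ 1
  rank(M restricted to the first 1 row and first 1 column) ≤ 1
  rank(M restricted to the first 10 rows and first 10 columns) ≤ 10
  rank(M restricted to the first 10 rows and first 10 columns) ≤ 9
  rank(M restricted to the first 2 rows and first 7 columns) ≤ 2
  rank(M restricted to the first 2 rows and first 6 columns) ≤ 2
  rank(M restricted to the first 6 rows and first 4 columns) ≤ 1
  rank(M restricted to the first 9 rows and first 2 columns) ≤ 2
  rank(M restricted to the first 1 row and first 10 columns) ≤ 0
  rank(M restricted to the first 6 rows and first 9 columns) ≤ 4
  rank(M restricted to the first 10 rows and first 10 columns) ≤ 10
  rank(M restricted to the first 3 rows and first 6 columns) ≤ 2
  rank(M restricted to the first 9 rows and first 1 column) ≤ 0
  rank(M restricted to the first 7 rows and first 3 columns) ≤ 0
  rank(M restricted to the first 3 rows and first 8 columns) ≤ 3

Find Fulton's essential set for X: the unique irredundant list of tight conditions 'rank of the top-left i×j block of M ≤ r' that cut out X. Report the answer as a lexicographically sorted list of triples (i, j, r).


Rank table r_w(11×11) implied by the 25 constraints:

  R[1]: 0  0  0  0  0  0  0  0  0  0  1
  R[2]: 0  0  0  1  1  1  1  1  1  1  2
  R[3]: 0  0  0  1  1  2  2  2  2  2  3
  R[4]: 0  0  0  1  2  3  3  3  3  3  4
  R[5]: 0  0  0  1  2  3  4  4  4  4  5
  R[6]: 0  0  0  1  2  3  4  4  4  5  6
  R[7]: 0  0  0  1  2  3  4  5  5  6  7
  R[8]: 0  1  1  2  3  4  5  6  6  7  8
  R[9]: 0  1  2  3  4  5  6  7  7  8  9
  R[10]: 1  2  3  4  5  6  7  8  8  9  10
  R[11]: 1  2  3  4  5  6  7  8  9  10  11

giving w = (11, 4, 6, 5, 7, 10, 8, 2, 3, 1, 9) via Δ²R.

D(w) has 33 cells with 5 SE-corners; essential set:

[(1, 10, 0), (3, 5, 1), (6, 9, 4), (7, 3, 0), (9, 1, 0)]


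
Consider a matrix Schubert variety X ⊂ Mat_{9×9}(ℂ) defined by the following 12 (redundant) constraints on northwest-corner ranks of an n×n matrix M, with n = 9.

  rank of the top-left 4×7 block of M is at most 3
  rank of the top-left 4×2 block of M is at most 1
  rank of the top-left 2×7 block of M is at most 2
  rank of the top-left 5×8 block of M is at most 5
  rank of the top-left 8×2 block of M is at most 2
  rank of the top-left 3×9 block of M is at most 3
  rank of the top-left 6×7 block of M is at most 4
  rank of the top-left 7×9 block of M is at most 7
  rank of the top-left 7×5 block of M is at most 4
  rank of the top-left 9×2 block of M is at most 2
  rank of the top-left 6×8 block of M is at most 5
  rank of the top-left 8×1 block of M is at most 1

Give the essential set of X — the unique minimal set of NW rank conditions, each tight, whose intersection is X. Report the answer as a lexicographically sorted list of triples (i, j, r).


Recovering R(i,j) via the rank-extension bound from the 12 conditions:

  R[1]: 1 | 1 | 1 | 1 | 1 | 1 | 1 | 1 | 1
  R[2]: 1 | 1 | 2 | 2 | 2 | 2 | 2 | 2 | 2
  R[3]: 1 | 1 | 2 | 3 | 3 | 3 | 3 | 3 | 3
  R[4]: 1 | 1 | 2 | 3 | 3 | 3 | 3 | 4 | 4
  R[5]: 1 | 2 | 3 | 4 | 4 | 4 | 4 | 5 | 5
  R[6]: 1 | 2 | 3 | 4 | 4 | 4 | 4 | 5 | 6
  R[7]: 1 | 2 | 3 | 4 | 4 | 5 | 5 | 6 | 7
  R[8]: 1 | 2 | 3 | 4 | 5 | 6 | 6 | 7 | 8
  R[9]: 1 | 2 | 3 | 4 | 5 | 6 | 7 | 8 | 9

giving w = (1, 3, 4, 8, 2, 9, 6, 5, 7) via Δ²R.

ℓ(w)=10; the 4 essential cells (i,j,r):

[(4, 2, 1), (4, 7, 3), (6, 7, 4), (7, 5, 4)]


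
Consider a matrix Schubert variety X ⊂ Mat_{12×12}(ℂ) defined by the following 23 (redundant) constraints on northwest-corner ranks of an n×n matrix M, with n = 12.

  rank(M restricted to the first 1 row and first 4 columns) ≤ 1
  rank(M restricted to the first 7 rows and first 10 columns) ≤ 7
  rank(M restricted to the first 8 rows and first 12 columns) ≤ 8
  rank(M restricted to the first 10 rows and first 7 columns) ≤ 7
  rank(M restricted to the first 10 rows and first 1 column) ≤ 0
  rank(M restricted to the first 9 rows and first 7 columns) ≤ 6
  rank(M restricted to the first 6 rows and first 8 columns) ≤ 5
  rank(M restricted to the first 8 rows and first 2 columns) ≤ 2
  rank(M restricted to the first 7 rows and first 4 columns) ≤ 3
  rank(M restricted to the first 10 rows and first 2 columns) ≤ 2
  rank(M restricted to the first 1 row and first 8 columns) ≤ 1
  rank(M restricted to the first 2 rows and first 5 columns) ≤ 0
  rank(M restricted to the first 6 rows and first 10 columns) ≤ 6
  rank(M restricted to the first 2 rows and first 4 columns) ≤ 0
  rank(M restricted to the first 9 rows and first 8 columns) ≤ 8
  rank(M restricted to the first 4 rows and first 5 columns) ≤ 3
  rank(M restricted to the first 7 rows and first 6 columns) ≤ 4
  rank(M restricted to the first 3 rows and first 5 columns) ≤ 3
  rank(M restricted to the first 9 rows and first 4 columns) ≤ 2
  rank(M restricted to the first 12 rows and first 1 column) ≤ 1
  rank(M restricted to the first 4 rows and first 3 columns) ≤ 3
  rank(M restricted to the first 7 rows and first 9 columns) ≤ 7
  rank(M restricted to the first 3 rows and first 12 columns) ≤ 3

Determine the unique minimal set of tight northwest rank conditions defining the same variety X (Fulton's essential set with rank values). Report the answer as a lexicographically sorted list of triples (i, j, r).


Computing R[i][j] = min implied NW-rank bound (n=12, 23 conditions):

  row 1: 0 | 0 | 0 | 0 | 0 | 1 | 1 | 1 | 1 | 1 | 1 | 1
  row 2: 0 | 0 | 0 | 0 | 0 | 1 | 2 | 2 | 2 | 2 | 2 | 2
  row 3: 0 | 1 | 1 | 1 | 1 | 2 | 3 | 3 | 3 | 3 | 3 | 3
  row 4: 0 | 1 | 2 | 2 | 2 | 3 | 4 | 4 | 4 | 4 | 4 | 4
  row 5: 0 | 1 | 2 | 2 | 3 | 4 | 5 | 5 | 5 | 5 | 5 | 5
  row 6: 0 | 1 | 2 | 2 | 3 | 4 | 5 | 5 | 6 | 6 | 6 | 6
  row 7: 0 | 1 | 2 | 2 | 3 | 4 | 5 | 6 | 7 | 7 | 7 | 7
  row 8: 0 | 1 | 2 | 2 | 3 | 4 | 5 | 6 | 7 | 8 | 8 | 8
  row 9: 0 | 1 | 2 | 2 | 3 | 4 | 5 | 6 | 7 | 8 | 9 | 9
  row 10: 0 | 1 | 2 | 3 | 4 | 5 | 6 | 7 | 8 | 9 | 10 | 10
  row 11: 1 | 2 | 3 | 4 | 5 | 6 | 7 | 8 | 9 | 10 | 11 | 11
  row 12: 1 | 2 | 3 | 4 | 5 | 6 | 7 | 8 | 9 | 10 | 11 | 12

second differences of R give the permutation w = (6, 7, 2, 3, 5, 9, 8, 10, 11, 4, 1, 12).

D(w) has 24 cells with 4 SE-corners; essential set:

[(2, 5, 0), (6, 8, 5), (9, 4, 2), (10, 1, 0)]


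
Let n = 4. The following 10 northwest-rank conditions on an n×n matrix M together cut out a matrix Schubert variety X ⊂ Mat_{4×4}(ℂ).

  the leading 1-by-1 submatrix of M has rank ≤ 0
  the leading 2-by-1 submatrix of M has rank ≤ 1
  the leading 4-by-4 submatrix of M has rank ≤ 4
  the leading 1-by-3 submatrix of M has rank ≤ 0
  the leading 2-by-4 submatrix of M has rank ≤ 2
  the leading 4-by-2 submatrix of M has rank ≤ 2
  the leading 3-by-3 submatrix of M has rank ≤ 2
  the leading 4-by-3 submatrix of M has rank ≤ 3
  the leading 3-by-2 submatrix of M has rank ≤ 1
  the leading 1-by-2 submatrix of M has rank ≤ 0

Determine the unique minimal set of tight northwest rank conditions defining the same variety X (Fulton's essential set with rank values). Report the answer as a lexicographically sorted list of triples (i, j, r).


Recovering R(i,j) via the rank-extension bound from the 10 conditions:

  row 1: 0, 0, 0, 1
  row 2: 1, 1, 1, 2
  row 3: 1, 1, 2, 3
  row 4: 1, 2, 3, 4

hence w(1..4) = (4, 1, 3, 2).

Fulton essential set (2 of the 4 Rothe cells):

[(1, 3, 0), (3, 2, 1)]


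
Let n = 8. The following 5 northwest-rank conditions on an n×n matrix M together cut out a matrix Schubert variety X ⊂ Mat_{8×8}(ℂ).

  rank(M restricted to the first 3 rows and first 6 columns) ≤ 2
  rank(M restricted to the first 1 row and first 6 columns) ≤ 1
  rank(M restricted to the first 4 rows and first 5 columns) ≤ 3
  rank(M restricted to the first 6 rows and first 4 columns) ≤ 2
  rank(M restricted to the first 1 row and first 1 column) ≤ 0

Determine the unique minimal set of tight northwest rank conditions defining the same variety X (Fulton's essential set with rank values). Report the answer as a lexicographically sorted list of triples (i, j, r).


Reconstructing r_w from the 5 given conditions:

  i=1: 0 1 1 1 1 1 1 1
  i=2: 1 2 2 2 2 2 2 2
  i=3: 1 2 2 2 2 2 3 3
  i=4: 1 2 2 2 3 3 4 4
  i=5: 1 2 2 2 3 4 5 5
  i=6: 1 2 2 2 3 4 5 6
  i=7: 1 2 3 3 4 5 6 7
  i=8: 1 2 3 4 5 6 7 8

giving w = (2, 1, 7, 5, 6, 8, 3, 4) via Δ²R.

Rothe diagram D(w) (11 cells), 3 SE-corners (essential conditions):

[(1, 1, 0), (3, 6, 2), (6, 4, 2)]


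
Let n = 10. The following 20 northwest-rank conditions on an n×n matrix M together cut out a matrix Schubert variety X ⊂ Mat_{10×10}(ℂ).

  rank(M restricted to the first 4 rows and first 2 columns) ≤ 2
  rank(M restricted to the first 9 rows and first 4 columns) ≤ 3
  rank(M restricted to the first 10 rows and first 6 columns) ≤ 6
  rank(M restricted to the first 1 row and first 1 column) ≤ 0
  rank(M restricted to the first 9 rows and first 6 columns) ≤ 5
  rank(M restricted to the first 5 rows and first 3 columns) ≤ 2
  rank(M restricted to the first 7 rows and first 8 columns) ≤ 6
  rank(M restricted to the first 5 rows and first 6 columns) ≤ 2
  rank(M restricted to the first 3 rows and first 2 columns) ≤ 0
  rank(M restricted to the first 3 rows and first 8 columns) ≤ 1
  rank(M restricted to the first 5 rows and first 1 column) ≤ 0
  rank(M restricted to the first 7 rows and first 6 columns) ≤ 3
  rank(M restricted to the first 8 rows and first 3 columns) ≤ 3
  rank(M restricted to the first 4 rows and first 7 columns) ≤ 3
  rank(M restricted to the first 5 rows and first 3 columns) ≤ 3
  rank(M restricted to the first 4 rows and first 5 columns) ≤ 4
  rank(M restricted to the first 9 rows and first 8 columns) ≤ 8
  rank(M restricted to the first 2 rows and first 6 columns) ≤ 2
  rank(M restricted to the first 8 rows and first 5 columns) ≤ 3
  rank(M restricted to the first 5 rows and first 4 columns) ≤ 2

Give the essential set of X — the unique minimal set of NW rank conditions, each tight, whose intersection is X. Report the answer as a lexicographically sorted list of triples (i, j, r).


Computing R[i][j] = min implied NW-rank bound (n=10, 20 conditions):

  row 1: 0 | 0 | 1 | 1 | 1 | 1 | 1 | 1 | 1 | 1
  row 2: 0 | 0 | 1 | 1 | 1 | 1 | 1 | 1 | 2 | 2
  row 3: 0 | 0 | 1 | 1 | 1 | 1 | 1 | 1 | 2 | 3
  row 4: 0 | 1 | 2 | 2 | 2 | 2 | 2 | 2 | 3 | 4
  row 5: 0 | 1 | 2 | 2 | 2 | 2 | 3 | 3 | 4 | 5
  row 6: 1 | 2 | 3 | 3 | 3 | 3 | 4 | 4 | 5 | 6
  row 7: 1 | 2 | 3 | 3 | 3 | 3 | 4 | 5 | 6 | 7
  row 8: 1 | 2 | 3 | 3 | 3 | 4 | 5 | 6 | 7 | 8
  row 9: 1 | 2 | 3 | 3 | 4 | 5 | 6 | 7 | 8 | 9
  row 10: 1 | 2 | 3 | 4 | 5 | 6 | 7 | 8 | 9 | 10

reading off 1-entries of Δ²R: w = (3, 9, 10, 2, 7, 1, 8, 6, 5, 4).

|D(w)|=27, |Ess(w)|=7:

[(3, 2, 0), (3, 8, 1), (5, 1, 0), (5, 6, 2), (7, 6, 3), (8, 5, 3), (9, 4, 3)]


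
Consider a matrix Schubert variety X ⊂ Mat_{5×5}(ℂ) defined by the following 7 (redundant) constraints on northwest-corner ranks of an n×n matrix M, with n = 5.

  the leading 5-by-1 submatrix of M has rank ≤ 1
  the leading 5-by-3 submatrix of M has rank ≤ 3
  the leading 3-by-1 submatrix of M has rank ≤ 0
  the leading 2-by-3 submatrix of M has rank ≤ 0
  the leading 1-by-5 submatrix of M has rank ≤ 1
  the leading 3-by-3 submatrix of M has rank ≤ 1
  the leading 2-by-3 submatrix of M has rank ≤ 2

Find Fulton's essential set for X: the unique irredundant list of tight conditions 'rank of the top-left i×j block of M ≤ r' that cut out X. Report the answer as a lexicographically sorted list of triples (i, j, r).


Reconstructing r_w from the 7 given conditions:

  i=1: 0 0 0 1 1
  i=2: 0 0 0 1 2
  i=3: 0 1 1 2 3
  i=4: 1 2 2 3 4
  i=5: 1 2 3 4 5

second differences of R give the permutation w = (4, 5, 2, 1, 3).

ℓ(w)=7; the 2 essential cells (i,j,r):

[(2, 3, 0), (3, 1, 0)]


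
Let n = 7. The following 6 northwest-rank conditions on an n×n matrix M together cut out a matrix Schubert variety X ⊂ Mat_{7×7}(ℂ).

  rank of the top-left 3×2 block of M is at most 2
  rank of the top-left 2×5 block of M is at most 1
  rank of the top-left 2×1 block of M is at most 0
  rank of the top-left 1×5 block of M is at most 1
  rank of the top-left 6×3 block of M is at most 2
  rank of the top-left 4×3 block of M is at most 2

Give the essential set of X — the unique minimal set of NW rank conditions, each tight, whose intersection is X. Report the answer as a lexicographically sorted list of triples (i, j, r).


Computing R[i][j] = min implied NW-rank bound (n=7, 6 conditions):

  0, 1, 1, 1, 1, 1, 1
  0, 1, 1, 1, 1, 2, 2
  1, 2, 2, 2, 2, 3, 3
  1, 2, 2, 3, 3, 4, 4
  1, 2, 2, 3, 4, 5, 5
  1, 2, 2, 3, 4, 5, 6
  1, 2, 3, 4, 5, 6, 7

hence w(1..7) = (2, 6, 1, 4, 5, 7, 3).

ℓ(w)=8; the 3 essential cells (i,j,r):

[(2, 1, 0), (2, 5, 1), (6, 3, 2)]


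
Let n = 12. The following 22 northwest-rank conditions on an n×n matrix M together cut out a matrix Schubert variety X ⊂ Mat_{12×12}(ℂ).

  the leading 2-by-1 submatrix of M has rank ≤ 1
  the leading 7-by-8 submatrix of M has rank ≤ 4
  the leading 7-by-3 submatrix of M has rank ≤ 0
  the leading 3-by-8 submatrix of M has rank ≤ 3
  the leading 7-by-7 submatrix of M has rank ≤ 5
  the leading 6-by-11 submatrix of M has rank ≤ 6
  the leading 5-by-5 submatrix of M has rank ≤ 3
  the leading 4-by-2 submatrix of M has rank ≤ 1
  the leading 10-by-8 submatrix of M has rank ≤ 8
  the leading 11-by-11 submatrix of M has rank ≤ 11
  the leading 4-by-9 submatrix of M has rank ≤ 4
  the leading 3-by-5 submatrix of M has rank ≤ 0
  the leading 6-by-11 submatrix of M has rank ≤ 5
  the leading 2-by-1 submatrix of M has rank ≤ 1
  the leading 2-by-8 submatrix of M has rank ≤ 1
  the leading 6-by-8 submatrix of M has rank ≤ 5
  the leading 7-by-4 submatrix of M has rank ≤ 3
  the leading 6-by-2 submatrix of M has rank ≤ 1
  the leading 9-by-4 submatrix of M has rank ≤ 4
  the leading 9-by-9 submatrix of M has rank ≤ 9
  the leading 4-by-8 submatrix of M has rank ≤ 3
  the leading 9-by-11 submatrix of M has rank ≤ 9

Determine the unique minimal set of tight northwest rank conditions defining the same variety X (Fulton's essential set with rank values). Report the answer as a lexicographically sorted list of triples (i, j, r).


Rank table r_w(12×12) implied by the 22 constraints:

  0 0 0 0 0 1 1 1 1 1 1 1
  0 0 0 0 0 1 1 1 2 2 2 2
  0 0 0 0 0 1 2 2 3 3 3 3
  0 0 0 1 1 2 3 3 4 4 4 4
  0 0 0 1 2 3 4 4 5 5 5 5
  0 0 0 1 2 3 4 4 5 5 5 6
  0 0 0 1 2 3 4 4 5 6 6 7
  1 1 1 2 3 4 5 5 6 7 7 8
  1 2 2 3 4 5 6 6 7 8 8 9
  1 2 3 4 5 6 7 7 8 9 9 10
  1 2 3 4 5 6 7 8 9 10 10 11
  1 2 3 4 5 6 7 8 9 10 11 12

hence w(1..12) = (6, 9, 7, 4, 5, 12, 10, 1, 2, 3, 8, 11).

D(w) has 33 cells with 5 SE-corners; essential set:

[(2, 8, 1), (3, 5, 0), (6, 11, 5), (7, 3, 0), (7, 8, 4)]


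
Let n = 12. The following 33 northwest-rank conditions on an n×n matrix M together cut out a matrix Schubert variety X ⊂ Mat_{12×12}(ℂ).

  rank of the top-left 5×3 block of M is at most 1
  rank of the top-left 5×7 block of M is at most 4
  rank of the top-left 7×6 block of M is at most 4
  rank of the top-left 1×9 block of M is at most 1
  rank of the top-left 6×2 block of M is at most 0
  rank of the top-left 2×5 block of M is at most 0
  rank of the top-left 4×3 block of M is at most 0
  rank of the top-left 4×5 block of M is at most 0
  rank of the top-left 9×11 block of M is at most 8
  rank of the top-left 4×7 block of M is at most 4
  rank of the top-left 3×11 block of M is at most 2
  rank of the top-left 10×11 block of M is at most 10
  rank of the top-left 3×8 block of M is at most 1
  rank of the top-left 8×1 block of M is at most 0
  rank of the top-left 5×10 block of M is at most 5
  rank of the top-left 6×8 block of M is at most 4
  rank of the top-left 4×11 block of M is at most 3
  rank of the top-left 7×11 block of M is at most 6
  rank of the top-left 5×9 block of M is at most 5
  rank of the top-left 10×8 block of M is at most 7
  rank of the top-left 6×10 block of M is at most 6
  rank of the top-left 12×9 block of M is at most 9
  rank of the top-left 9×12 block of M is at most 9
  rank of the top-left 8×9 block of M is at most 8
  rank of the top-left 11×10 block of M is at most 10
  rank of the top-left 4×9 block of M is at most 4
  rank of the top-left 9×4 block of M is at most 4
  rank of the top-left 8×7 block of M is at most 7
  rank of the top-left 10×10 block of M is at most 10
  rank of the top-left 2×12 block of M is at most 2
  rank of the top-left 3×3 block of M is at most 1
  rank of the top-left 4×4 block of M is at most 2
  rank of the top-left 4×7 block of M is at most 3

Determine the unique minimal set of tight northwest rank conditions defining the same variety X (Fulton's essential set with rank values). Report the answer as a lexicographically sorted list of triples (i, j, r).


Propagating the 33 rank bounds to every northwest block:

  R[1]: 0 | 0 | 0 | 0 | 0 | 1 | 1 | 1 | 1 | 1 | 1 | 1
  R[2]: 0 | 0 | 0 | 0 | 0 | 1 | 1 | 1 | 2 | 2 | 2 | 2
  R[3]: 0 | 0 | 0 | 0 | 0 | 1 | 1 | 1 | 2 | 2 | 2 | 3
  R[4]: 0 | 0 | 0 | 0 | 0 | 1 | 2 | 2 | 3 | 3 | 3 | 4
  R[5]: 0 | 0 | 1 | 1 | 1 | 2 | 3 | 3 | 4 | 4 | 4 | 5
  R[6]: 0 | 0 | 1 | 2 | 2 | 3 | 4 | 4 | 5 | 5 | 5 | 6
  R[7]: 0 | 1 | 2 | 3 | 3 | 4 | 5 | 5 | 6 | 6 | 6 | 7
  R[8]: 0 | 1 | 2 | 3 | 4 | 5 | 6 | 6 | 7 | 7 | 7 | 8
  R[9]: 1 | 2 | 3 | 4 | 5 | 6 | 7 | 7 | 8 | 8 | 8 | 9
  R[10]: 1 | 2 | 3 | 4 | 5 | 6 | 7 | 7 | 8 | 9 | 9 | 10
  R[11]: 1 | 2 | 3 | 4 | 5 | 6 | 7 | 8 | 9 | 10 | 10 | 11
  R[12]: 1 | 2 | 3 | 4 | 5 | 6 | 7 | 8 | 9 | 10 | 11 | 12

second differences of R give the permutation w = (6, 9, 12, 7, 3, 4, 2, 5, 1, 10, 8, 11).

Rothe diagram D(w) (33 cells), 6 SE-corners (essential conditions):

[(3, 8, 1), (3, 11, 2), (4, 5, 0), (6, 2, 0), (8, 1, 0), (10, 8, 7)]


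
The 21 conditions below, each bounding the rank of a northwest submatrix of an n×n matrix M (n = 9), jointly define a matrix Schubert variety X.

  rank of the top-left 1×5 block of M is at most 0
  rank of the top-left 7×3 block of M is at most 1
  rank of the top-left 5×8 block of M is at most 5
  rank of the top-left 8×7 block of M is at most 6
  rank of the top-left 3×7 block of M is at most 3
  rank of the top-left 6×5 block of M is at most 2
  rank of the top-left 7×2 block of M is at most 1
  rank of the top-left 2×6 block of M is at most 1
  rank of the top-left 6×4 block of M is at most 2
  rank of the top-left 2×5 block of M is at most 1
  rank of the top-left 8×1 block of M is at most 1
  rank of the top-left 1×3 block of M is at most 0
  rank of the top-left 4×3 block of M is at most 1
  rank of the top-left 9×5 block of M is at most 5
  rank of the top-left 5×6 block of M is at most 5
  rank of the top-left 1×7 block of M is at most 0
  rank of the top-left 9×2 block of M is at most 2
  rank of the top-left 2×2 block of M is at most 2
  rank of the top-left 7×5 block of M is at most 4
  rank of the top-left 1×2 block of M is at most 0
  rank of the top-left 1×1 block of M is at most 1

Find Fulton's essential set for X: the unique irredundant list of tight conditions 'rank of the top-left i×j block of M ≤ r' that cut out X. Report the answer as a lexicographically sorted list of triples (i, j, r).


Rank table r_w(9×9) implied by the 21 constraints:

  i=1: 0 | 0 | 0 | 0 | 0 | 0 | 0 | 1 | 1
  i=2: 1 | 1 | 1 | 1 | 1 | 1 | 1 | 2 | 2
  i=3: 1 | 1 | 1 | 2 | 2 | 2 | 2 | 3 | 3
  i=4: 1 | 1 | 1 | 2 | 2 | 3 | 3 | 4 | 4
  i=5: 1 | 1 | 1 | 2 | 2 | 3 | 4 | 5 | 5
  i=6: 1 | 1 | 1 | 2 | 2 | 3 | 4 | 5 | 6
  i=7: 1 | 1 | 1 | 2 | 3 | 4 | 5 | 6 | 7
  i=8: 1 | 2 | 2 | 3 | 4 | 5 | 6 | 7 | 8
  i=9: 1 | 2 | 3 | 4 | 5 | 6 | 7 | 8 | 9

hence w(1..9) = (8, 1, 4, 6, 7, 9, 5, 2, 3).

3 SE-corners of the 20-cell Rothe diagram give Ess(w):

[(1, 7, 0), (6, 5, 2), (7, 3, 1)]


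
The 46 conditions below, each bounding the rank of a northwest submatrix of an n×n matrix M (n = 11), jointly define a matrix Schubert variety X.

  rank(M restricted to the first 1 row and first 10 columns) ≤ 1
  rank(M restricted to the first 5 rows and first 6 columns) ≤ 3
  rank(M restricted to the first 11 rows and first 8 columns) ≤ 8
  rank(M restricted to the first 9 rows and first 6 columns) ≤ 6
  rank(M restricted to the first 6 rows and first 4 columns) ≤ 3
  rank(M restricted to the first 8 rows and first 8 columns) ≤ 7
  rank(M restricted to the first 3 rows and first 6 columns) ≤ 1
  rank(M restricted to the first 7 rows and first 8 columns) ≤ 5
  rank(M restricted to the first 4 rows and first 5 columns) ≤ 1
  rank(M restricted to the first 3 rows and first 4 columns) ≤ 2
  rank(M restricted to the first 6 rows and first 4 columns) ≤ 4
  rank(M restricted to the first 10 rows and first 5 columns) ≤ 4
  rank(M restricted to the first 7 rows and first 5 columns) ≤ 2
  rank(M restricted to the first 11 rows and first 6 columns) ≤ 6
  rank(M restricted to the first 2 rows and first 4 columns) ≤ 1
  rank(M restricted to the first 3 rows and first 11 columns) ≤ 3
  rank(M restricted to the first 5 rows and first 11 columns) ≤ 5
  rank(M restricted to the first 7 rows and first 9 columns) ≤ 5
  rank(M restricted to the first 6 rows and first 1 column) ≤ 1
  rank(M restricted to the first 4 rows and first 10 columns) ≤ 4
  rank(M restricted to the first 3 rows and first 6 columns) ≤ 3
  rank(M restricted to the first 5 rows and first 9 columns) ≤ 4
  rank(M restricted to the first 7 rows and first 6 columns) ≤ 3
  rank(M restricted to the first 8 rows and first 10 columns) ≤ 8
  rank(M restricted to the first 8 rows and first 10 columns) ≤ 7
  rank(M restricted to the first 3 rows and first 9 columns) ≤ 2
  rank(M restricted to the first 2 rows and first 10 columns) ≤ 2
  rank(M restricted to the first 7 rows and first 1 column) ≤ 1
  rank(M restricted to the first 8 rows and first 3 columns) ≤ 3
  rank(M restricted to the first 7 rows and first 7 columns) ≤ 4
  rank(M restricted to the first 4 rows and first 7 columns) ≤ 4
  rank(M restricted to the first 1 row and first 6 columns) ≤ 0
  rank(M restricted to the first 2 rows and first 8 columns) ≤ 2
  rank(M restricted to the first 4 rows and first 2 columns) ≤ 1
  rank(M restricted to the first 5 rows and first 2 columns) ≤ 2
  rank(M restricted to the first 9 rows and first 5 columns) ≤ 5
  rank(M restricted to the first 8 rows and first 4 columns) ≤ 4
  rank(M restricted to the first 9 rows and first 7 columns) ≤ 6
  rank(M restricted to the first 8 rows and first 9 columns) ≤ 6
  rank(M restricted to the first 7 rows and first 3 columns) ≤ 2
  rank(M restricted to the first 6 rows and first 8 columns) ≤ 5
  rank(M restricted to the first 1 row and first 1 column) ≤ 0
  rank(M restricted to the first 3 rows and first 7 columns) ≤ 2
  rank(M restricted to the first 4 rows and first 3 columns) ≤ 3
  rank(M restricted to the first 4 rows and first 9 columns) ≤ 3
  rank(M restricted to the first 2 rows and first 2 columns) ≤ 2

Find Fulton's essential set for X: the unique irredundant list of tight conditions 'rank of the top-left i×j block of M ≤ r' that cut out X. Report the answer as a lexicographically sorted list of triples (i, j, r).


Computing R[i][j] = min implied NW-rank bound (n=11, 46 conditions):

  i=1: 0 | 0 | 0 | 0 | 0 | 0 | 1 | 1 | 1 | 1 | 1
  i=2: 1 | 1 | 1 | 1 | 1 | 1 | 2 | 2 | 2 | 2 | 2
  i=3: 1 | 1 | 1 | 1 | 1 | 1 | 2 | 2 | 2 | 3 | 3
  i=4: 1 | 1 | 1 | 1 | 1 | 2 | 3 | 3 | 3 | 4 | 4
  i=5: 1 | 2 | 2 | 2 | 2 | 3 | 4 | 4 | 4 | 5 | 5
  i=6: 1 | 2 | 2 | 2 | 2 | 3 | 4 | 5 | 5 | 6 | 6
  i=7: 1 | 2 | 2 | 2 | 2 | 3 | 4 | 5 | 5 | 6 | 7
  i=8: 1 | 2 | 3 | 3 | 3 | 4 | 5 | 6 | 6 | 7 | 8
  i=9: 1 | 2 | 3 | 4 | 4 | 5 | 6 | 7 | 7 | 8 | 9
  i=10: 1 | 2 | 3 | 4 | 4 | 5 | 6 | 7 | 8 | 9 | 10
  i=11: 1 | 2 | 3 | 4 | 5 | 6 | 7 | 8 | 9 | 10 | 11

hence w(1..11) = (7, 1, 10, 6, 2, 8, 11, 3, 4, 9, 5).

7 SE-corners of the 25-cell Rothe diagram give Ess(w):

[(1, 6, 0), (3, 6, 1), (3, 9, 2), (4, 5, 1), (7, 5, 2), (7, 9, 5), (10, 5, 4)]


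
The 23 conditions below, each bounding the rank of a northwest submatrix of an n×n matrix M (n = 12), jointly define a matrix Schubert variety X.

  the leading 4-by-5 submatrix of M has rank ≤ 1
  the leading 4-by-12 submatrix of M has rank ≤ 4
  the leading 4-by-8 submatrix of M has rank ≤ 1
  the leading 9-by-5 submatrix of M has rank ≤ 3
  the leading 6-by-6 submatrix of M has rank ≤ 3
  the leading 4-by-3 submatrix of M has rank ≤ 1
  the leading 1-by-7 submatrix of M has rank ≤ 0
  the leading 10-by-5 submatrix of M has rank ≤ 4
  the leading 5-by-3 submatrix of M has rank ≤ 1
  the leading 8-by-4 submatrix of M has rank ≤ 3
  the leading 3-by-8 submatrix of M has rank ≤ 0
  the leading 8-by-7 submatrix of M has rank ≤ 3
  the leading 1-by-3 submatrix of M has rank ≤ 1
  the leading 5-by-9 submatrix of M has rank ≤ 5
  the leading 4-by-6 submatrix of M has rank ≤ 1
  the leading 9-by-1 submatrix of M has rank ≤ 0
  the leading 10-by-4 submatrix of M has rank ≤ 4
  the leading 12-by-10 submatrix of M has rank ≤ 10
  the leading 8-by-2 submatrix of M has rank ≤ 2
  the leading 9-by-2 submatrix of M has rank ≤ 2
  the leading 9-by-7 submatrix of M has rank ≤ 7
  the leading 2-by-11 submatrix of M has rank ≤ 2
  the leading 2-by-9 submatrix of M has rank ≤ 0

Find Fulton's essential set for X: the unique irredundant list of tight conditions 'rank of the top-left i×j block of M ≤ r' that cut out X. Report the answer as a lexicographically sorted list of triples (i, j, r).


Rank table r_w(12×12) implied by the 23 constraints:

  i=1: 0  0  0  0  0  0  0  0  0  1  1  1
  i=2: 0  0  0  0  0  0  0  0  0  1  2  2
  i=3: 0  0  0  0  0  0  0  0  1  2  3  3
  i=4: 0  1  1  1  1  1  1  1  2  3  4  4
  i=5: 0  1  1  2  2  2  2  2  3  4  5  5
  i=6: 0  1  2  3  3  3  3  3  4  5  6  6
  i=7: 0  1  2  3  3  3  3  4  5  6  7  7
  i=8: 0  1  2  3  3  3  3  4  5  6  7  8
  i=9: 0  1  2  3  3  4  4  5  6  7  8  9
  i=10: 1  2  3  4  4  5  5  6  7  8  9  10
  i=11: 1  2  3  4  5  6  6  7  8  9  10  11
  i=12: 1  2  3  4  5  6  7  8  9  10  11  12

so w = (10, 11, 9, 2, 4, 3, 8, 12, 6, 1, 5, 7).

D(w) has 40 cells with 6 SE-corners; essential set:

[(2, 9, 0), (3, 8, 0), (5, 3, 1), (8, 7, 3), (9, 1, 0), (9, 5, 3)]
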